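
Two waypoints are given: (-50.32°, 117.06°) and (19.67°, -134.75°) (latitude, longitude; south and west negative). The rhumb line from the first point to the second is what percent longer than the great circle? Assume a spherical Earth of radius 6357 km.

2.3%

Great circle: σ = 2.0339 rad → d_gc = Rσ = 12929.6 km
Rhumb: Δφ = +1.2216, Δλ = +1.8883, Δψ = +1.3697, q = Δφ/Δψ = 0.8919 → d_rh = R√(Δφ²+q²Δλ²) = 13225.6 km
Excess = (13225.6 − 12929.6) / 12929.6 = 296.0 / 12929.6 = 2.29% ≈ 2.3%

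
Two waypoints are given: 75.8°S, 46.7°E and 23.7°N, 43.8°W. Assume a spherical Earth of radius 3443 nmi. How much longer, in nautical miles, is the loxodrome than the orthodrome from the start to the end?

Great circle: cos σ = sin φ₁ sin φ₂ + cos φ₁ cos φ₂ cos Δλ,  σ = 1.9732 rad → d_gc = 6793.7 nmi
Rhumb line: Δψ = +2.5090, q = Δφ/Δψ = 0.6922, d_rh = R√(Δφ²+q²Δλ²) = 7065.3 nmi
Excess = 7065.3 − 6793.7 = 271.6 ≈ 272 nmi

272 nmi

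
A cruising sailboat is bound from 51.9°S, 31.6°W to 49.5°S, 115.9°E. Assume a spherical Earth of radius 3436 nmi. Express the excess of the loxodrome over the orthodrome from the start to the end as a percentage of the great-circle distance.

24.7%

Great circle: σ = 1.3073 rad → d_gc = Rσ = 4492.0 nmi
Rhumb: Δφ = +0.0419, Δλ = +2.5744, Δψ = +0.0662, q = Δφ/Δψ = 0.6332 → d_rh = R√(Δφ²+q²Δλ²) = 5602.8 nmi
Excess = (5602.8 − 4492.0) / 4492.0 = 1110.8 / 4492.0 = 24.73% ≈ 24.7%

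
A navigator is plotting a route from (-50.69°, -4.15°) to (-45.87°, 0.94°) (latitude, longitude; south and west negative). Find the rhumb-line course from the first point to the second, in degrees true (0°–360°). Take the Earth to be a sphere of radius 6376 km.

Δψ = ln[tan(π/4+φ₂/2)/tan(π/4+φ₁/2)] = +0.1265
Δλ = +0.0888 rad (taken the short way round)
course = atan2(Δλ, Δψ) = 35.07°

35.1°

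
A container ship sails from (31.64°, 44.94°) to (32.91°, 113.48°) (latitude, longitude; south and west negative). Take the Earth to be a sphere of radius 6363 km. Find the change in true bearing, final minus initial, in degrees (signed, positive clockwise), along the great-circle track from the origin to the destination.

+40.0°

At departure: θ₁ = atan2(sin Δλ cos φ₂, cos φ₁ sin φ₂ − sin φ₁ cos φ₂ cos Δλ) = 68.90°
At arrival: θ₂ = atan2(sin Δλ cos φ₁, −cos φ₂ sin φ₁ + sin φ₂ cos φ₁ cos Δλ) = 108.89°
Δθ = θ₂ − θ₁ = +40.0°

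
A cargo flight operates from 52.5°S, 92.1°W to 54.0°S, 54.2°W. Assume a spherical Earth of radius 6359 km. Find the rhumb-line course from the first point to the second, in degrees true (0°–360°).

Meridional parts: M(φ₁)=-1.0804, M(φ₂)=-1.1242 → ΔM = -0.0438;  Δλ = +0.6615 rad
tan C = Δλ / ΔM = -15.1157 → C = 93.78°

93.8°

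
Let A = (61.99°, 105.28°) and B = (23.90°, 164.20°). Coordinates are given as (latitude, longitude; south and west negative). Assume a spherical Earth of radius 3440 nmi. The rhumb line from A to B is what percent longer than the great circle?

Great circle: σ = 0.9529 rad → d_gc = Rσ = 3277.9 nmi
Rhumb: Δφ = -0.6648, Δλ = +1.0283, Δψ = -0.9588, q = Δφ/Δψ = 0.6933 → d_rh = R√(Δφ²+q²Δλ²) = 3353.5 nmi
Excess = (3353.5 − 3277.9) / 3277.9 = 75.6 / 3277.9 = 2.31% ≈ 2.3%

2.3%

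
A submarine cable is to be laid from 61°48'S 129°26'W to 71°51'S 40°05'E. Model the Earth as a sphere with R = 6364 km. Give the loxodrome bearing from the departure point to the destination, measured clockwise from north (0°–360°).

98.7°

Meridional parts: M(φ₁)=-1.3816, M(φ₂)=-1.8343 → ΔM = -0.4527;  Δλ = +2.9586 rad
tan C = Δλ / ΔM = -6.5353 → C = 98.70°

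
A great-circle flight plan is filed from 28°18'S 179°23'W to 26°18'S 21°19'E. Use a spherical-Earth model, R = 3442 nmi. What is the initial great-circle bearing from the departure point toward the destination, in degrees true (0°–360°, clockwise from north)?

θ = atan2( sin Δλ·cos φ₂ ,  cos φ₁ sin φ₂ − sin φ₁ cos φ₂ cos Δλ )
  = atan2(-0.3169, -0.7877) = 201.91°

201.9°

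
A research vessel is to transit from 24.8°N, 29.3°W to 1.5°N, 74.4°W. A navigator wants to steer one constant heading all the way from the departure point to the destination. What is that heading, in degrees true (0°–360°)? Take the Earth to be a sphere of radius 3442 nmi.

Meridional parts: M(φ₁)=+0.4470, M(φ₂)=+0.0262 → ΔM = -0.4208;  Δλ = -0.7871 rad
tan C = Δλ / ΔM = +1.8704 → C = 241.87°

241.9°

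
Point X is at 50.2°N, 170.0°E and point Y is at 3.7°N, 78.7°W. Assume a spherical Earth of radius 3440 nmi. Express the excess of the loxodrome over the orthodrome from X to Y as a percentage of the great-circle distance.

Great circle: σ = 1.7543 rad → d_gc = Rσ = 6034.7 nmi
Rhumb: Δφ = -0.8116, Δλ = +1.9426, Δψ = -0.9515, q = Δφ/Δψ = 0.8529 → d_rh = R√(Δφ²+q²Δλ²) = 6346.7 nmi
Excess = (6346.7 − 6034.7) / 6034.7 = 312.0 / 6034.7 = 5.17% ≈ 5.2%

5.2%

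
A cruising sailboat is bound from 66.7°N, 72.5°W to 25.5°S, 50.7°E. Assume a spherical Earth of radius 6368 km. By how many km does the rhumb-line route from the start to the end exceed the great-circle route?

Great circle: cos σ = sin φ₁ sin φ₂ + cos φ₁ cos φ₂ cos Δλ,  σ = 2.2030 rad → d_gc = 14028.4 km
Rhumb line: Δψ = -2.0395, q = Δφ/Δψ = 0.7890, d_rh = R√(Δφ²+q²Δλ²) = 14890.5 km
Excess = 14890.5 − 14028.4 = 862.1 ≈ 862 km

862 km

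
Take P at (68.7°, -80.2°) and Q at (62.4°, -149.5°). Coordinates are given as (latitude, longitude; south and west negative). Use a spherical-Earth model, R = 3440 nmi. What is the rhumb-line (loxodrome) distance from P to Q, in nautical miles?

1754 nmi

Rhumb course C = atan2(Δλ, Δψ) with Δψ = ln[tan(π/4+φ₂/2)/tan(π/4+φ₁/2)] = -0.2671, Δλ = -1.2095 → C = 257.55°
d = R·|Δφ| / |cos C| = 3440·0.10996 / 0.21564 = 1754 nmi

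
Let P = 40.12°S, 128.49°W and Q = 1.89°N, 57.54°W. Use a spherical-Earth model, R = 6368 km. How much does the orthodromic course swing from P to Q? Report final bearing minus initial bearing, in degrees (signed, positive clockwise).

Initial bearing θ₁ = atan2(sin Δλ cos φ₂, cos φ₁ sin φ₂ − sin φ₁ cos φ₂ cos Δλ) = 76.01°
Final bearing θ₂ = (initial bearing from the destination back to the start) + 180° = 47.94°
Δθ = θ₂ − θ₁ = -28.1°

-28.1°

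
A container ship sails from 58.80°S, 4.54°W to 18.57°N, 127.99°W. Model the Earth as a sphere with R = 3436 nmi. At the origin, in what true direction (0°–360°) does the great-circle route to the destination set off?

N = sin Δλ·cos φ₂ = -0.7909;  D = cos φ₁ sin φ₂ − sin φ₁ cos φ₂ cos Δλ = -0.2820
initial course = atan2(N, D) = 250.38°

250.4°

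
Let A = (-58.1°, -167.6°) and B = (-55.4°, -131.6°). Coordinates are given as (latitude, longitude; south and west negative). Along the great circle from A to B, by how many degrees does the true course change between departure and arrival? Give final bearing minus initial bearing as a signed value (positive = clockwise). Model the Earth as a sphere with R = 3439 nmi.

Initial bearing θ₁ = atan2(sin Δλ cos φ₂, cos φ₁ sin φ₂ − sin φ₁ cos φ₂ cos Δλ) = 97.67°
Final bearing θ₂ = (initial bearing from the destination back to the start) + 180° = 67.26°
Δθ = θ₂ − θ₁ = -30.4°

-30.4°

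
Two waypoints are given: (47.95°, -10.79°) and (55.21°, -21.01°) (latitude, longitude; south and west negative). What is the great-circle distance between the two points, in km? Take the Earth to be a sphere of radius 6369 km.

cos σ = sin φ₁ sin φ₂ + cos φ₁ cos φ₂ cos Δλ
      = sin(47.95°)sin(55.21°) + cos(47.95°)cos(55.21°)cos(-10.22°) = 0.9859
σ = 9.626° → d = Rσ = 6369·0.16801 = 1070 km

1070 km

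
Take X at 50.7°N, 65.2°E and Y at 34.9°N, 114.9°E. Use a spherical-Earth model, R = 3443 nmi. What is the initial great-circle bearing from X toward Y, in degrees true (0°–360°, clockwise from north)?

94.4°

θ = atan2( sin Δλ·cos φ₂ ,  cos φ₁ sin φ₂ − sin φ₁ cos φ₂ cos Δλ )
  = atan2(+0.6255, -0.0481) = 94.40°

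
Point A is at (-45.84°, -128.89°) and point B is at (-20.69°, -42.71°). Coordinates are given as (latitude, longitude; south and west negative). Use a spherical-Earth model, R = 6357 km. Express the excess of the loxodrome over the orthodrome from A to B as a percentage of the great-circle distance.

Great circle: σ = 1.2694 rad → d_gc = Rσ = 8069.4 km
Rhumb: Δφ = +0.4390, Δλ = +1.5041, Δψ = +0.5330, q = Δφ/Δψ = 0.8235 → d_rh = R√(Δφ²+q²Δλ²) = 8353.8 km
Excess = (8353.8 − 8069.4) / 8069.4 = 284.4 / 8069.4 = 3.52% ≈ 3.5%

3.5%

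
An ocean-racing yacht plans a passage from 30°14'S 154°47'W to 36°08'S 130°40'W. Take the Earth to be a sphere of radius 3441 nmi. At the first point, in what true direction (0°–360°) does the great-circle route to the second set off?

N = sin Δλ·cos φ₂ = +0.3300;  D = cos φ₁ sin φ₂ − sin φ₁ cos φ₂ cos Δλ = -0.1383
initial course = atan2(N, D) = 112.74°

112.7°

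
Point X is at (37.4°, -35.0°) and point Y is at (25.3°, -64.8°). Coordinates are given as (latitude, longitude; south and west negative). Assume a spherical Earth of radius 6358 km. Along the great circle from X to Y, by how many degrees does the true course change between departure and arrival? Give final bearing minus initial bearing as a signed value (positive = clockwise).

-15.9°

Initial bearing θ₁ = atan2(sin Δλ cos φ₂, cos φ₁ sin φ₂ − sin φ₁ cos φ₂ cos Δλ) = 253.04°
Final bearing θ₂ = (initial bearing from the destination back to the start) + 180° = 237.19°
Δθ = θ₂ − θ₁ = -15.9°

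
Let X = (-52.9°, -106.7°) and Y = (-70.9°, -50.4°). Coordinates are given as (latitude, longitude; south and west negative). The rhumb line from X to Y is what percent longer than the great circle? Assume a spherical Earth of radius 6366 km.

Great circle: σ = 0.5292 rad → d_gc = Rσ = 3369.1 km
Rhumb: Δφ = -0.3142, Δλ = +0.9826, Δψ = -0.6904, q = Δφ/Δψ = 0.4550 → d_rh = R√(Δφ²+q²Δλ²) = 3478.7 km
Excess = (3478.7 − 3369.1) / 3369.1 = 109.6 / 3369.1 = 3.253% ≈ 3.3%

3.3%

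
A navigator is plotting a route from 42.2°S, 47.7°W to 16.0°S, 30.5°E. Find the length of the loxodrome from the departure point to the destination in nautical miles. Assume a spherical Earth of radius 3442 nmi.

Δψ = ln[tan(π/4+φ₂/2)/tan(π/4+φ₁/2)] = +0.5309;  Δφ = +0.4573 rad,  Δλ = +1.3648 rad
q = Δφ/Δψ = 0.8613
d = R·√(Δφ² + q²Δλ²) = 3442·1.26134 = 4342 nmi

4342 nmi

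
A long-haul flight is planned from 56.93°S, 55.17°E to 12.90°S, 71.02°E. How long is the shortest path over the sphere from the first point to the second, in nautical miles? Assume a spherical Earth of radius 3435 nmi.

2738 nmi

cos σ = sin φ₁ sin φ₂ + cos φ₁ cos φ₂ cos Δλ
      = sin(-56.93°)sin(-12.90°) + cos(-56.93°)cos(-12.90°)cos(15.85°) = 0.6988
σ = 45.673° → d = Rσ = 3435·0.79714 = 2738 nmi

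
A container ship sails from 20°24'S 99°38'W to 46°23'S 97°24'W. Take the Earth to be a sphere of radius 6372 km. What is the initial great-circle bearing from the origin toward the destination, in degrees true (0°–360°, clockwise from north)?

θ = atan2( sin Δλ·cos φ₂ ,  cos φ₁ sin φ₂ − sin φ₁ cos φ₂ cos Δλ )
  = atan2(+0.0269, -0.4383) = 176.49°

176.5°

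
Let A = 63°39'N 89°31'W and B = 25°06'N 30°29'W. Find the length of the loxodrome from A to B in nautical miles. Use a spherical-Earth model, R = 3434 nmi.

3319 nmi

Rhumb course C = atan2(Δλ, Δψ) with Δψ = ln[tan(π/4+φ₂/2)/tan(π/4+φ₁/2)] = -0.9993, Δλ = +1.0303 → C = 134.12°
d = R·|Δφ| / |cos C| = 3434·0.67282 / 0.69620 = 3319 nmi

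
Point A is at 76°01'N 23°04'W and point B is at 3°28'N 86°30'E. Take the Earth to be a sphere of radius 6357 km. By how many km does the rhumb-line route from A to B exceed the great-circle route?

Great circle: cos σ = sin φ₁ sin φ₂ + cos φ₁ cos φ₂ cos Δλ,  σ = 1.5929 rad → d_gc = 10126.1 km
Rhumb line: Δψ = -2.0380, q = Δφ/Δψ = 0.6213, d_rh = R√(Δφ²+q²Δλ²) = 11038.2 km
Excess = 11038.2 − 10126.1 = 912.1 ≈ 912 km

912 km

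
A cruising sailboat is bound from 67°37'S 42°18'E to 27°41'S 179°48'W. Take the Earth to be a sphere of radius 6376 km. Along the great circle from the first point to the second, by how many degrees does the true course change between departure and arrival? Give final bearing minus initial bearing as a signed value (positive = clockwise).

Initial bearing θ₁ = atan2(sin Δλ cos φ₂, cos φ₁ sin φ₂ − sin φ₁ cos φ₂ cos Δλ) = 142.88°
Final bearing θ₂ = (initial bearing from the destination back to the start) + 180° = 15.04°
Δθ = θ₂ − θ₁ = -127.8°

-127.8°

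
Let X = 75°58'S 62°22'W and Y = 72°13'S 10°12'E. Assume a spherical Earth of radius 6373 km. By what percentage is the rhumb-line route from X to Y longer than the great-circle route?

6.5%

Great circle: σ = 0.3302 rad → d_gc = Rσ = 2104.2 km
Rhumb: Δφ = +0.0654, Δλ = +1.2665, Δψ = +0.2399, q = Δφ/Δψ = 0.2728 → d_rh = R√(Δφ²+q²Δλ²) = 2241.4 km
Excess = (2241.4 − 2104.2) / 2104.2 = 137.2 / 2104.2 = 6.52% ≈ 6.5%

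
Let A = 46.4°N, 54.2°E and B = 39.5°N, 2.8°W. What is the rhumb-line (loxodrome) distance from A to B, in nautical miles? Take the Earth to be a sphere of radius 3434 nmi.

2530 nmi

Δψ = ln[tan(π/4+φ₂/2)/tan(π/4+φ₁/2)] = -0.1648;  Δφ = -0.1204 rad,  Δλ = -0.9948 rad
q = Δφ/Δψ = 0.7307
d = R·√(Δφ² + q²Δλ²) = 3434·0.73687 = 2530 nmi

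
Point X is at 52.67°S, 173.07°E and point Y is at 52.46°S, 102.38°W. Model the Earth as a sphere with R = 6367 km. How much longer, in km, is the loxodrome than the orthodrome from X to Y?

Great circle: cos σ = sin φ₁ sin φ₂ + cos φ₁ cos φ₂ cos Δλ,  σ = 0.8425 rad → d_gc = 5364.2 km
Rhumb line: Δψ = +0.0060, q = Δφ/Δψ = 0.6079, d_rh = R√(Δφ²+q²Δλ²) = 5711.3 km
Excess = 5711.3 − 5364.2 = 347.1 ≈ 347 km

347 km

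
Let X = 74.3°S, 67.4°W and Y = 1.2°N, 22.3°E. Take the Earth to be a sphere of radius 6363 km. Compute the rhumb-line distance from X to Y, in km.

Δψ = ln[tan(π/4+φ₂/2)/tan(π/4+φ₁/2)] = +2.0024;  Δφ = +1.3177 rad,  Δλ = +1.5656 rad
q = Δφ/Δψ = 0.6581
d = R·√(Δφ² + q²Δλ²) = 6363·1.67267 = 10643 km

10643 km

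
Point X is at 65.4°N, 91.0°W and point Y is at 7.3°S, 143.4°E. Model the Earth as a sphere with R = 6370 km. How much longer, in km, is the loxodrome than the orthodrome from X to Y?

1112 km

Great circle: cos σ = sin φ₁ sin φ₂ + cos φ₁ cos φ₂ cos Δλ,  σ = 1.9347 rad → d_gc = 12323.8 km
Rhumb line: Δψ = -1.6509, q = Δφ/Δψ = 0.7686, d_rh = R√(Δφ²+q²Δλ²) = 13435.8 km
Excess = 13435.8 − 12323.8 = 1112.0 ≈ 1112 km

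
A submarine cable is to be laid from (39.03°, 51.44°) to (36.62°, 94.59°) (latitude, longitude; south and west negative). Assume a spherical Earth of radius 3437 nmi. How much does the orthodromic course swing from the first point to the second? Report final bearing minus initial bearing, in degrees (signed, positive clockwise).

Initial bearing θ₁ = atan2(sin Δλ cos φ₂, cos φ₁ sin φ₂ − sin φ₁ cos φ₂ cos Δλ) = 80.22°
Final bearing θ₂ = (initial bearing from the destination back to the start) + 180° = 107.49°
Δθ = θ₂ − θ₁ = +27.3°

+27.3°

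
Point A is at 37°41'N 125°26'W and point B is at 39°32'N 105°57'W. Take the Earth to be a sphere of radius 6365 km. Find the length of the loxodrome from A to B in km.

1704 km

Rhumb course C = atan2(Δλ, Δψ) with Δψ = ln[tan(π/4+φ₂/2)/tan(π/4+φ₁/2)] = +0.0413, Δλ = +0.3400 → C = 83.07°
d = R·|Δφ| / |cos C| = 6365·0.03229 / 0.12064 = 1704 km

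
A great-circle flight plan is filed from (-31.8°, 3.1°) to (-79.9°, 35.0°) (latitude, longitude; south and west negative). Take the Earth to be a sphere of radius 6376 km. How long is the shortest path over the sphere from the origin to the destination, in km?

cos σ = sin φ₁ sin φ₂ + cos φ₁ cos φ₂ cos Δλ
      = sin(-31.80°)sin(-79.90°) + cos(-31.80°)cos(-79.90°)cos(31.90°) = 0.6453
σ = 49.810° → d = Rσ = 6376·0.86935 = 5543 km

5543 km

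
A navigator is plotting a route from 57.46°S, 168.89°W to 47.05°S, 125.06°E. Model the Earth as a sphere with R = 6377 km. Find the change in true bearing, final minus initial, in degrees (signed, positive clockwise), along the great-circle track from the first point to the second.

+54.6°

At departure: θ₁ = atan2(sin Δλ cos φ₂, cos φ₁ sin φ₂ − sin φ₁ cos φ₂ cos Δλ) = 255.54°
At arrival: θ₂ = atan2(sin Δλ cos φ₁, −cos φ₂ sin φ₁ + sin φ₂ cos φ₁ cos Δλ) = 310.14°
Δθ = θ₂ − θ₁ = +54.6°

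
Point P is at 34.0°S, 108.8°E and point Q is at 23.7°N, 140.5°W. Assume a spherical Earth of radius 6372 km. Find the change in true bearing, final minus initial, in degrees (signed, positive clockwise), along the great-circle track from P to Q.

-16.9°

At departure: θ₁ = atan2(sin Δλ cos φ₂, cos φ₁ sin φ₂ − sin φ₁ cos φ₂ cos Δλ) = 79.92°
At arrival: θ₂ = atan2(sin Δλ cos φ₁, −cos φ₂ sin φ₁ + sin φ₂ cos φ₁ cos Δλ) = 63.05°
Δθ = θ₂ − θ₁ = -16.9°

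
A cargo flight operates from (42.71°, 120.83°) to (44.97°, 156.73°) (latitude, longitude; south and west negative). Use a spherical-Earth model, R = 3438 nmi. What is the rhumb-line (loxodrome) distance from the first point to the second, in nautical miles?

Rhumb course C = atan2(Δλ, Δψ) with Δψ = ln[tan(π/4+φ₂/2)/tan(π/4+φ₁/2)] = +0.0547, Δλ = +0.6266 → C = 85.01°
d = R·|Δφ| / |cos C| = 3438·0.03944 / 0.08696 = 1559 nmi

1559 nmi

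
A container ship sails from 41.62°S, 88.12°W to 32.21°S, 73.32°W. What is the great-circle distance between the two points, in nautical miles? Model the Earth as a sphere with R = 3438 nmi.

905 nmi

cos σ = sin φ₁ sin φ₂ + cos φ₁ cos φ₂ cos Δλ
      = sin(-41.62°)sin(-32.21°) + cos(-41.62°)cos(-32.21°)cos(14.80°) = 0.9656
σ = 15.081° → d = Rσ = 3438·0.26321 = 905 nmi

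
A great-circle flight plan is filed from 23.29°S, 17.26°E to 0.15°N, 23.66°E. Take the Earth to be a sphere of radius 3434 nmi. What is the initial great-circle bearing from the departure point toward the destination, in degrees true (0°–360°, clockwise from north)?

N = sin Δλ·cos φ₂ = +0.1115;  D = cos φ₁ sin φ₂ − sin φ₁ cos φ₂ cos Δλ = +0.3953
initial course = atan2(N, D) = 15.75°

15.7°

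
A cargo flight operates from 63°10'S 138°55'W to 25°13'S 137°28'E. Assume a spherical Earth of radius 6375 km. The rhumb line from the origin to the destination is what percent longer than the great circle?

Great circle: σ = 1.1312 rad → d_gc = Rσ = 7211.4 km
Rhumb: Δφ = +0.6624, Δλ = -1.4594, Δψ = +0.9782, q = Δφ/Δψ = 0.6771 → d_rh = R√(Δφ²+q²Δλ²) = 7584.0 km
Excess = (7584.0 − 7211.4) / 7211.4 = 372.6 / 7211.4 = 5.17% ≈ 5.2%

5.2%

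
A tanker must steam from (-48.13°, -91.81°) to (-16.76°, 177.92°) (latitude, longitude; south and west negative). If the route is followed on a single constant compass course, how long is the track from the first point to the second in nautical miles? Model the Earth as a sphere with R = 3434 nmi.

Rhumb course C = atan2(Δλ, Δψ) with Δψ = ln[tan(π/4+φ₂/2)/tan(π/4+φ₁/2)] = +0.6641, Δλ = -1.5755 → C = 292.86°
d = R·|Δφ| / |cos C| = 3434·0.54751 / 0.38841 = 4841 nmi

4841 nmi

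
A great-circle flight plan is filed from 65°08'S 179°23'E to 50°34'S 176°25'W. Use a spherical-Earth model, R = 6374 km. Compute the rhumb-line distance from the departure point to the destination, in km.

Δψ = ln[tan(π/4+φ₂/2)/tan(π/4+φ₁/2)] = +0.4858;  Δφ = +0.2542 rad,  Δλ = +0.0733 rad
q = Δφ/Δψ = 0.5233
d = R·√(Δφ² + q²Δλ²) = 6374·0.25711 = 1639 km

1639 km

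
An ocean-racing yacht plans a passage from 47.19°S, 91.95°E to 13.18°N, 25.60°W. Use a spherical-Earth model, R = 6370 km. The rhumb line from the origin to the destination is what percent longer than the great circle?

Great circle: σ = 2.0638 rad → d_gc = Rσ = 13146.7 km
Rhumb: Δφ = +1.0537, Δλ = -2.0516, Δψ = +1.1686, q = Δφ/Δψ = 0.9016 → d_rh = R√(Δφ²+q²Δλ²) = 13560.9 km
Excess = (13560.9 − 13146.7) / 13146.7 = 414.2 / 13146.7 = 3.151% ≈ 3.2%

3.2%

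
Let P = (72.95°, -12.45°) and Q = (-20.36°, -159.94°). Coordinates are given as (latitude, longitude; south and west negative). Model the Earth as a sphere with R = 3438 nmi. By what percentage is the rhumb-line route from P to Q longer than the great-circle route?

Great circle: σ = 2.1705 rad → d_gc = Rσ = 7462.3 nmi
Rhumb: Δφ = -1.6286, Δλ = -2.5742, Δψ = -2.2609, q = Δφ/Δψ = 0.7203 → d_rh = R√(Δφ²+q²Δλ²) = 8484.6 nmi
Excess = (8484.6 − 7462.3) / 7462.3 = 1022.3 / 7462.3 = 13.70% ≈ 13.7%

13.7%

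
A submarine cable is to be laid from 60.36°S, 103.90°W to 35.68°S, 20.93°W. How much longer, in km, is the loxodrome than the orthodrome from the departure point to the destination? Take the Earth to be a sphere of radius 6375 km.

348 km

Great circle: cos σ = sin φ₁ sin φ₂ + cos φ₁ cos φ₂ cos Δλ,  σ = 0.9811 rad → d_gc = 6254.55 km
Rhumb line: Δψ = +0.6622, q = Δφ/Δψ = 0.6505, d_rh = R√(Δφ²+q²Δλ²) = 6603.00 km
Excess = 6603.00 − 6254.55 = 348.45 ≈ 348 km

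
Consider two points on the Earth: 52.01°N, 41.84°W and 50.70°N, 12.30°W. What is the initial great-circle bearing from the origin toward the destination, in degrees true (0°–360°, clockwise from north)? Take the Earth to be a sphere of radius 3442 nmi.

N = sin Δλ·cos φ₂ = +0.3123;  D = cos φ₁ sin φ₂ − sin φ₁ cos φ₂ cos Δλ = +0.0420
initial course = atan2(N, D) = 82.34°

82.3°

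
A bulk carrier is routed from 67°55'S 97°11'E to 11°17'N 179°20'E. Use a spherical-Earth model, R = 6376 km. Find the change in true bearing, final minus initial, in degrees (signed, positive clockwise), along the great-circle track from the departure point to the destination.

-56.4°

At departure: θ₁ = atan2(sin Δλ cos φ₂, cos φ₁ sin φ₂ − sin φ₁ cos φ₂ cos Δλ) = 78.50°
At arrival: θ₂ = atan2(sin Δλ cos φ₁, −cos φ₂ sin φ₁ + sin φ₂ cos φ₁ cos Δλ) = 22.07°
Δθ = θ₂ − θ₁ = -56.4°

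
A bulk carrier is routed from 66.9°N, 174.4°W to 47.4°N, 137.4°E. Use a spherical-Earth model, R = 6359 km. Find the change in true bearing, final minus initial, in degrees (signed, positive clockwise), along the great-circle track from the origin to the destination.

-41.7°

Initial bearing θ₁ = atan2(sin Δλ cos φ₂, cos φ₁ sin φ₂ − sin φ₁ cos φ₂ cos Δλ) = 255.96°
Final bearing θ₂ = (initial bearing from the destination back to the start) + 180° = 214.22°
Δθ = θ₂ − θ₁ = -41.7°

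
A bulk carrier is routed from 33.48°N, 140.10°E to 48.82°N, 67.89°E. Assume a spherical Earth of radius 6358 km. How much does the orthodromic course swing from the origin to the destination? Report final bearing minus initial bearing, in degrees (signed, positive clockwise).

At departure: θ₁ = atan2(sin Δλ cos φ₂, cos φ₁ sin φ₂ − sin φ₁ cos φ₂ cos Δλ) = 309.50°
At arrival: θ₂ = atan2(sin Δλ cos φ₁, −cos φ₂ sin φ₁ + sin φ₂ cos φ₁ cos Δλ) = 257.82°
Δθ = θ₂ − θ₁ = -51.7°

-51.7°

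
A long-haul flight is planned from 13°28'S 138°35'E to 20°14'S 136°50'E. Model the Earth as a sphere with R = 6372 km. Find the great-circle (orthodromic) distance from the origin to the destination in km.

cos σ = sin φ₁ sin φ₂ + cos φ₁ cos φ₂ cos Δλ
      = sin(-13.47°)sin(-20.23°) + cos(-13.47°)cos(-20.23°)cos(-1.75°) = 0.9926
σ = 6.971° → d = Rσ = 6372·0.12166 = 775 km

775 km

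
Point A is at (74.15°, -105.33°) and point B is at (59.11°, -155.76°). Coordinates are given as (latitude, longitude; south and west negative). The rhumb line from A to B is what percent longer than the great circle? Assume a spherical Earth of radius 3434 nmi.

Great circle: σ = 0.4157 rad → d_gc = Rσ = 1427.4 nmi
Rhumb: Δφ = -0.2625, Δλ = -0.8802, Δψ = -0.6855, q = Δφ/Δψ = 0.3829 → d_rh = R√(Δφ²+q²Δλ²) = 1467.0 nmi
Excess = (1467.0 − 1427.4) / 1427.4 = 39.6 / 1427.4 = 2.77% ≈ 2.8%

2.8%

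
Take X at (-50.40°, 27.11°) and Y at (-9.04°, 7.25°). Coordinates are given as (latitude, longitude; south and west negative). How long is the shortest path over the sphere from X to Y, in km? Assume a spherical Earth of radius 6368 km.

cos σ = sin φ₁ sin φ₂ + cos φ₁ cos φ₂ cos Δλ
      = sin(-50.40°)sin(-9.04°) + cos(-50.40°)cos(-9.04°)cos(-19.86°) = 0.7131
σ = 44.510° → d = Rσ = 6368·0.77684 = 4947 km

4947 km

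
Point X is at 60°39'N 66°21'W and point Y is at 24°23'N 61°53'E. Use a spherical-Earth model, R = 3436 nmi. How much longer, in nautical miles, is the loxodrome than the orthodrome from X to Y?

715 nmi

Great circle: cos σ = sin φ₁ sin φ₂ + cos φ₁ cos φ₂ cos Δλ,  σ = 1.4871 rad → d_gc = 5109.8 nmi
Rhumb line: Δψ = -0.9008, q = Δφ/Δψ = 0.7026, d_rh = R√(Δφ²+q²Δλ²) = 5824.7 nmi
Excess = 5824.7 − 5109.8 = 714.9 ≈ 715 nmi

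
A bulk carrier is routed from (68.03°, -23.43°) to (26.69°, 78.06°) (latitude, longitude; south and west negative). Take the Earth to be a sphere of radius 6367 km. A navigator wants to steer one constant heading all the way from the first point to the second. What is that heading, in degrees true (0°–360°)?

Meridional parts: M(φ₁)=+1.6393, M(φ₂)=+0.4837 → ΔM = -1.1557;  Δλ = +1.7713 rad
tan C = Δλ / ΔM = -1.5327 → C = 123.12°

123.1°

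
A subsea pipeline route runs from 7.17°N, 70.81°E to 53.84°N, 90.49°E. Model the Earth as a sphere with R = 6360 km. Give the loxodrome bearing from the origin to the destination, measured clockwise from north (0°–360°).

Meridional parts: M(φ₁)=+0.1255, M(φ₂)=+1.1194 → ΔM = +0.9940;  Δλ = +0.3435 rad
tan C = Δλ / ΔM = +0.3456 → C = 19.06°

19.1°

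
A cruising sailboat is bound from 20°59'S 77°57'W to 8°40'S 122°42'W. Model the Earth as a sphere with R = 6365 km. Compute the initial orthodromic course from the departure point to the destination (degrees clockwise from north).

279.0°

θ = atan2( sin Δλ·cos φ₂ ,  cos φ₁ sin φ₂ − sin φ₁ cos φ₂ cos Δλ )
  = atan2(-0.6960, +0.1107) = 279.04°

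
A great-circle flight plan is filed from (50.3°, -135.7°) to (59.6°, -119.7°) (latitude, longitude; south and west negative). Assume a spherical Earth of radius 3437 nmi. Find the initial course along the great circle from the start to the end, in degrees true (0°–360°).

38.3°

N = sin Δλ·cos φ₂ = +0.1395;  D = cos φ₁ sin φ₂ − sin φ₁ cos φ₂ cos Δλ = +0.1767
initial course = atan2(N, D) = 38.29°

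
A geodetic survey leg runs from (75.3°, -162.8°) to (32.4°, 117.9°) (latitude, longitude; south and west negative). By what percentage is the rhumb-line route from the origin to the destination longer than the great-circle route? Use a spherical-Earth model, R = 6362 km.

5.8%

Great circle: σ = 0.9787 rad → d_gc = Rσ = 6226.7 km
Rhumb: Δφ = -0.7487, Δλ = -1.3840, Δψ = -1.4497, q = Δφ/Δψ = 0.5165 → d_rh = R√(Δφ²+q²Δλ²) = 6585.8 km
Excess = (6585.8 − 6226.7) / 6226.7 = 359.1 / 6226.7 = 5.77% ≈ 5.8%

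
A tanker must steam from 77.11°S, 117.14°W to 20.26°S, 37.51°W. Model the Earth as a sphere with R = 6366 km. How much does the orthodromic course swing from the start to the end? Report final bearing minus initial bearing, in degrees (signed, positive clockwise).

At departure: θ₁ = atan2(sin Δλ cos φ₂, cos φ₁ sin φ₂ − sin φ₁ cos φ₂ cos Δλ) = 84.59°
At arrival: θ₂ = atan2(sin Δλ cos φ₁, −cos φ₂ sin φ₁ + sin φ₂ cos φ₁ cos Δλ) = 13.69°
Δθ = θ₂ − θ₁ = -70.9°

-70.9°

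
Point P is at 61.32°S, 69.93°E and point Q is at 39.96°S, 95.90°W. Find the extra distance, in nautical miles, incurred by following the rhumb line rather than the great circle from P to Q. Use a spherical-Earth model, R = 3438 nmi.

1610 nmi

Great circle: cos σ = sin φ₁ sin φ₂ + cos φ₁ cos φ₂ cos Δλ,  σ = 1.3625 rad → d_gc = 4684.3 nmi
Rhumb line: Δψ = +0.6020, q = Δφ/Δψ = 0.6193, d_rh = R√(Δφ²+q²Δλ²) = 6294.1 nmi
Excess = 6294.1 − 4684.3 = 1609.8 ≈ 1610 nmi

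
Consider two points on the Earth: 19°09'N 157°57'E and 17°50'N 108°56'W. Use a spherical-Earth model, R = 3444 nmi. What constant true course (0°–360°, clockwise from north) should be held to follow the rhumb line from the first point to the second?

90.9°

Meridional parts: M(φ₁)=+0.3406, M(φ₂)=+0.3164 → ΔM = -0.0242;  Δλ = +1.6252 rad
tan C = Δλ / ΔM = -67.0683 → C = 90.85°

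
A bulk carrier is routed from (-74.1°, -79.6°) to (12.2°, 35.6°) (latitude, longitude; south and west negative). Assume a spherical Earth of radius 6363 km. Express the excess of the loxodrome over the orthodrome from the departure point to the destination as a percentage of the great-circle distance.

8.1%

Great circle: σ = 1.8936 rad → d_gc = Rσ = 12049.1 km
Rhumb: Δφ = +1.5062, Δλ = +2.0106, Δψ = +2.1832, q = Δφ/Δψ = 0.6899 → d_rh = R√(Δφ²+q²Δλ²) = 13029.3 km
Excess = (13029.3 − 12049.1) / 12049.1 = 980.2 / 12049.1 = 8.14% ≈ 8.1%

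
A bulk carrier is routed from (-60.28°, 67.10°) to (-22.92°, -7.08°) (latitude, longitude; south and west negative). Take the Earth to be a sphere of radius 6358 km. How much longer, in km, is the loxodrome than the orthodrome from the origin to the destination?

251 km

Great circle: cos σ = sin φ₁ sin φ₂ + cos φ₁ cos φ₂ cos Δλ,  σ = 1.0898 rad → d_gc = 6928.7 km
Rhumb line: Δψ = +0.9156, q = Δφ/Δψ = 0.7121, d_rh = R√(Δφ²+q²Δλ²) = 7179.9 km
Excess = 7179.9 − 6928.7 = 251.2 ≈ 251 km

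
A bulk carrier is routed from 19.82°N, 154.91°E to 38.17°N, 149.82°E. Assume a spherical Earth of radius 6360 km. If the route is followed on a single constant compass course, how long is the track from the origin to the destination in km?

2095 km

Rhumb course C = atan2(Δλ, Δψ) with Δψ = ln[tan(π/4+φ₂/2)/tan(π/4+φ₁/2)] = +0.3687, Δλ = -0.0888 → C = 346.45°
d = R·|Δφ| / |cos C| = 6360·0.32027 / 0.97218 = 2095 km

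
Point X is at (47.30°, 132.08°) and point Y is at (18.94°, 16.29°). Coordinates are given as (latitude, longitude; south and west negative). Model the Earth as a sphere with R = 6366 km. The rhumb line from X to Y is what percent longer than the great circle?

Great circle: σ = 1.6113 rad → d_gc = Rσ = 10257.8 km
Rhumb: Δφ = -0.4950, Δλ = -2.0209, Δψ = -0.6026, q = Δφ/Δψ = 0.8214 → d_rh = R√(Δφ²+q²Δλ²) = 11027.6 km
Excess = (11027.6 − 10257.8) / 10257.8 = 769.8 / 10257.8 = 7.50% ≈ 7.5%

7.5%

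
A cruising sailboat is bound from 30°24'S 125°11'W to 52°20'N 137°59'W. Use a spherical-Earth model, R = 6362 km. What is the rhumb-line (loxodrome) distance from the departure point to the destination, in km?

9272 km

Δψ = ln[tan(π/4+φ₂/2)/tan(π/4+φ₁/2)] = +1.6330;  Δφ = +1.4440 rad,  Δλ = -0.2234 rad
q = Δφ/Δψ = 0.8842
d = R·√(Δφ² + q²Δλ²) = 6362·1.45742 = 9272 km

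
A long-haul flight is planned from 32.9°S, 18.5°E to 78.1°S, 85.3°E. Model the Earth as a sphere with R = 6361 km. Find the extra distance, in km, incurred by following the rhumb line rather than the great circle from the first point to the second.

Great circle: cos σ = sin φ₁ sin φ₂ + cos φ₁ cos φ₂ cos Δλ,  σ = 0.9277 rad → d_gc = 5900.9 km
Rhumb line: Δψ = -1.6526, q = Δφ/Δψ = 0.4774, d_rh = R√(Δφ²+q²Δλ²) = 6141.2 km
Excess = 6141.2 − 5900.9 = 240.3 ≈ 240 km

240 km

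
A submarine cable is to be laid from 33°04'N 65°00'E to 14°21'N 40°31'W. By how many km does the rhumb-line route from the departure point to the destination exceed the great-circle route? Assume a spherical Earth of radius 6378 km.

347 km

Great circle: cos σ = sin φ₁ sin φ₂ + cos φ₁ cos φ₂ cos Δλ,  σ = 1.6529 rad → d_gc = 10541.9 km
Rhumb line: Δψ = -0.3590, q = Δφ/Δψ = 0.9099, d_rh = R√(Δφ²+q²Δλ²) = 10889.1 km
Excess = 10889.1 − 10541.9 = 347.2 ≈ 347 km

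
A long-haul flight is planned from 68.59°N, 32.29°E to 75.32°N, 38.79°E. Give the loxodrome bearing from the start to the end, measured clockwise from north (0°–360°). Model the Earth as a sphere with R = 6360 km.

Δψ = ln[tan(π/4+φ₂/2)/tan(π/4+φ₁/2)] = +0.3836
Δλ = +0.1134 rad (taken the short way round)
course = atan2(Δλ, Δψ) = 16.47°

16.5°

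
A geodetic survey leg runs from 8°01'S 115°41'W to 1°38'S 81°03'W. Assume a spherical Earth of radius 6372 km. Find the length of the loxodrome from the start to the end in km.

Δψ = ln[tan(π/4+φ₂/2)/tan(π/4+φ₁/2)] = +0.1119;  Δφ = +0.1114 rad,  Δλ = +0.6045 rad
q = Δφ/Δψ = 0.9959
d = R·√(Δφ² + q²Δλ²) = 6372·0.61223 = 3901 km

3901 km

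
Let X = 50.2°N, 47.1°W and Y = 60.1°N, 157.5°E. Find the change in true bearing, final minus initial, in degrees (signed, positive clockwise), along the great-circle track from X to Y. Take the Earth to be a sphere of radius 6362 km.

At departure: θ₁ = atan2(sin Δλ cos φ₂, cos φ₁ sin φ₂ − sin φ₁ cos φ₂ cos Δλ) = 347.06°
At arrival: θ₂ = atan2(sin Δλ cos φ₁, −cos φ₂ sin φ₁ + sin φ₂ cos φ₁ cos Δλ) = 196.71°
Δθ = θ₂ − θ₁ = -150.3°

-150.3°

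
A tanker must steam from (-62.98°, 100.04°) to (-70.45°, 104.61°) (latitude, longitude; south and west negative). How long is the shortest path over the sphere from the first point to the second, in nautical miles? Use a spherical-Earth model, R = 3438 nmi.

Haversine: a = sin²(Δφ/2)+cos φ₁ cos φ₂ sin²(Δλ/2) = 0.00449;  σ = 2·atan2(√a,√(1−a))
σ = 7.680° → d = Rσ = 3438·0.13404 = 461 nmi

461 nmi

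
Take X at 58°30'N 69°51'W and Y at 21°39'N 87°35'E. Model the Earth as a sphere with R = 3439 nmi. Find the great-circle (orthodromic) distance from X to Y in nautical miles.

5864 nmi

Haversine: a = sin²(Δφ/2)+cos φ₁ cos φ₂ sin²(Δλ/2) = 0.56694;  σ = 2·atan2(√a,√(1−a))
σ = 97.694° → d = Rσ = 3439·1.70509 = 5864 nmi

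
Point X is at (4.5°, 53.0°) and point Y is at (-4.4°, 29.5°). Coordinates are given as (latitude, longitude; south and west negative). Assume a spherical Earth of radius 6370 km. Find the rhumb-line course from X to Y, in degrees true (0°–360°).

Δψ = ln[tan(π/4+φ₂/2)/tan(π/4+φ₁/2)] = -0.1555
Δλ = -0.4102 rad (taken the short way round)
course = atan2(Δλ, Δψ) = 249.24°

249.2°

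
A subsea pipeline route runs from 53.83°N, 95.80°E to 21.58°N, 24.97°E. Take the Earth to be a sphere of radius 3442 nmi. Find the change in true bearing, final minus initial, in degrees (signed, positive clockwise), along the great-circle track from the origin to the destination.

At departure: θ₁ = atan2(sin Δλ cos φ₂, cos φ₁ sin φ₂ − sin φ₁ cos φ₂ cos Δλ) = 268.08°
At arrival: θ₂ = atan2(sin Δλ cos φ₁, −cos φ₂ sin φ₁ + sin φ₂ cos φ₁ cos Δλ) = 219.37°
Δθ = θ₂ − θ₁ = -48.7°

-48.7°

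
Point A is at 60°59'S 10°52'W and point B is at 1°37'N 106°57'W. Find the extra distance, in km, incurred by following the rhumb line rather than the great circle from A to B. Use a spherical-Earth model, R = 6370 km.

Great circle: cos σ = sin φ₁ sin φ₂ + cos φ₁ cos φ₂ cos Δλ,  σ = 1.6469 rad → d_gc = 10490.9 km
Rhumb line: Δψ = +1.3800, q = Δφ/Δψ = 0.7917, d_rh = R√(Δφ²+q²Δλ²) = 10952.8 km
Excess = 10952.8 − 10490.9 = 461.9 ≈ 462 km

462 km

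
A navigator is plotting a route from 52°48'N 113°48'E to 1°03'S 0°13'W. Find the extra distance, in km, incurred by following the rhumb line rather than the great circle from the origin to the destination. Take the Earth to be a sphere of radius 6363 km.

Great circle: cos σ = sin φ₁ sin φ₂ + cos φ₁ cos φ₂ cos Δλ,  σ = 1.8345 rad → d_gc = 11672.7 km
Rhumb line: Δψ = -1.1074, q = Δφ/Δψ = 0.8487, d_rh = R√(Δφ²+q²Δλ²) = 12298.6 km
Excess = 12298.6 − 11672.7 = 625.9 ≈ 626 km

626 km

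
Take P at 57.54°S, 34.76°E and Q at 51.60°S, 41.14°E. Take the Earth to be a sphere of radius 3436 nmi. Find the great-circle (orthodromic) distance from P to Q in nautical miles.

419 nmi

Haversine: a = sin²(Δφ/2)+cos φ₁ cos φ₂ sin²(Δλ/2) = 0.00372;  σ = 2·atan2(√a,√(1−a))
σ = 6.991° → d = Rσ = 3436·0.12201 = 419 nmi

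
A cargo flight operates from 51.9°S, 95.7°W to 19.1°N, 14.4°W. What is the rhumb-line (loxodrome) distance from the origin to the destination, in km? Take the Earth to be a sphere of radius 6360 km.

11209 km

Rhumb course C = atan2(Δλ, Δψ) with Δψ = ln[tan(π/4+φ₂/2)/tan(π/4+φ₁/2)] = +1.4030, Δλ = +1.4190 → C = 45.32°
d = R·|Δφ| / |cos C| = 6360·1.23918 / 0.70311 = 11209 km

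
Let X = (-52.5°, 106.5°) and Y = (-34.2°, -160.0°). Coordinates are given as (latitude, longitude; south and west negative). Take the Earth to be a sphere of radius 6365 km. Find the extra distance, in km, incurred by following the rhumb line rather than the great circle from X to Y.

462 km

Great circle: cos σ = sin φ₁ sin φ₂ + cos φ₁ cos φ₂ cos Δλ,  σ = 1.1426 rad → d_gc = 7272.9 km
Rhumb line: Δψ = +0.4445, q = Δφ/Δψ = 0.7185, d_rh = R√(Δφ²+q²Δλ²) = 7734.8 km
Excess = 7734.8 − 7272.9 = 461.9 ≈ 462 km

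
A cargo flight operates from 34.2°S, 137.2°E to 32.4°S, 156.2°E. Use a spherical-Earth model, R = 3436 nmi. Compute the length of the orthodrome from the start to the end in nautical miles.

957 nmi

Haversine: a = sin²(Δφ/2)+cos φ₁ cos φ₂ sin²(Δλ/2) = 0.01927;  σ = 2·atan2(√a,√(1−a))
σ = 15.959° → d = Rσ = 3436·0.27853 = 957 nmi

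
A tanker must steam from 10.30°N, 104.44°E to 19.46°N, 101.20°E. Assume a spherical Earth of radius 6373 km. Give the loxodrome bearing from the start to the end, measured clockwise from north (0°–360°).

Δψ = ln[tan(π/4+φ₂/2)/tan(π/4+φ₁/2)] = +0.1656
Δλ = -0.0565 rad (taken the short way round)
course = atan2(Δλ, Δψ) = 341.15°

341.1°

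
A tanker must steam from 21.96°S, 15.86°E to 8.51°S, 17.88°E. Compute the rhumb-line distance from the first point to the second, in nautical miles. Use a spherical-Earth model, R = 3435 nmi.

815 nmi

Δψ = ln[tan(π/4+φ₂/2)/tan(π/4+φ₁/2)] = +0.2439;  Δφ = +0.2347 rad,  Δλ = +0.0353 rad
q = Δφ/Δψ = 0.9623
d = R·√(Δφ² + q²Δλ²) = 3435·0.23719 = 815 nmi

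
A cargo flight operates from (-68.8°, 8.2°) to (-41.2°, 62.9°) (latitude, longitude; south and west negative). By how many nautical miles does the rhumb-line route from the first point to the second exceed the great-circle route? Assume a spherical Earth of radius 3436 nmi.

Great circle: cos σ = sin φ₁ sin φ₂ + cos φ₁ cos φ₂ cos Δλ,  σ = 0.6898 rad → d_gc = 2370.3 nmi
Rhumb line: Δψ = +0.8854, q = Δφ/Δψ = 0.5441, d_rh = R√(Δφ²+q²Δλ²) = 2434.1 nmi
Excess = 2434.1 − 2370.3 = 63.8 ≈ 64 nmi

64 nmi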